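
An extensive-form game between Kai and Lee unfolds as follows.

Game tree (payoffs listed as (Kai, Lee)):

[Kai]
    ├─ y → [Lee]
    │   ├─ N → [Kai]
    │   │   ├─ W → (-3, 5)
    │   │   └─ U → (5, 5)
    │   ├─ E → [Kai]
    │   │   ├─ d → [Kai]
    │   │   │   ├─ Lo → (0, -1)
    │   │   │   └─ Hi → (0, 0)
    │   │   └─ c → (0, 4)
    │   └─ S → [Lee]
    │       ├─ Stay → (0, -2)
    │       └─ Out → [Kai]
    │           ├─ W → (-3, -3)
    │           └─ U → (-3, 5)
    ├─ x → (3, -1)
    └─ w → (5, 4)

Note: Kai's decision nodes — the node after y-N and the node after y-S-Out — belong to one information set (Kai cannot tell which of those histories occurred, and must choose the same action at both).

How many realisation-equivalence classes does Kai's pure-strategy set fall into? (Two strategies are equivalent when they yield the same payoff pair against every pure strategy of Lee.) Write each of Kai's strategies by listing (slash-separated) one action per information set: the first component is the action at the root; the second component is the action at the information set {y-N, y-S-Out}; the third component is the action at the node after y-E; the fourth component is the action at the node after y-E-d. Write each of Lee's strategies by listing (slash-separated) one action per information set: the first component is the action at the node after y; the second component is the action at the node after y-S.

Kai has 24 pure strategies: y/W/d/Lo, y/W/d/Hi, y/W/c/Lo, y/W/c/Hi, y/U/d/Lo, y/U/d/Hi, y/U/c/Lo, y/U/c/Hi, x/W/d/Lo, x/W/d/Hi, x/W/c/Lo, x/W/c/Hi, x/U/d/Lo, x/U/d/Hi, x/U/c/Lo, x/U/c/Hi, w/W/d/Lo, w/W/d/Hi, w/W/c/Lo, w/W/c/Hi, w/U/d/Lo, w/U/d/Hi, w/U/c/Lo, w/U/c/Hi. Columns: N/Stay, N/Out, E/Stay, E/Out, S/Stay, S/Out.
{y/W/d/Lo} → row (-3,5) (-3,5) (0,-1) (0,-1) (0,-2) (-3,-3)
{y/W/d/Hi} → row (-3,5) (-3,5) (0,0) (0,0) (0,-2) (-3,-3)
{y/W/c/Lo, y/W/c/Hi} → row (-3,5) (-3,5) (0,4) (0,4) (0,-2) (-3,-3)
{y/U/d/Lo} → row (5,5) (5,5) (0,-1) (0,-1) (0,-2) (-3,5)
{y/U/d/Hi} → row (5,5) (5,5) (0,0) (0,0) (0,-2) (-3,5)
{y/U/c/Lo, y/U/c/Hi} → row (5,5) (5,5) (0,4) (0,4) (0,-2) (-3,5)
{x/W/d/Lo, x/W/d/Hi, x/W/c/Lo, x/W/c/Hi, x/U/d/Lo, x/U/d/Hi, x/U/c/Lo, x/U/c/Hi} → row (3,-1) (3,-1) (3,-1) (3,-1) (3,-1) (3,-1)
{w/W/d/Lo, w/W/d/Hi, w/W/c/Lo, w/W/c/Hi, w/U/d/Lo, w/U/d/Hi, w/U/c/Lo, w/U/c/Hi} → row (5,4) (5,4) (5,4) (5,4) (5,4) (5,4)
That's 8 distinct rows out of 24 strategies.

8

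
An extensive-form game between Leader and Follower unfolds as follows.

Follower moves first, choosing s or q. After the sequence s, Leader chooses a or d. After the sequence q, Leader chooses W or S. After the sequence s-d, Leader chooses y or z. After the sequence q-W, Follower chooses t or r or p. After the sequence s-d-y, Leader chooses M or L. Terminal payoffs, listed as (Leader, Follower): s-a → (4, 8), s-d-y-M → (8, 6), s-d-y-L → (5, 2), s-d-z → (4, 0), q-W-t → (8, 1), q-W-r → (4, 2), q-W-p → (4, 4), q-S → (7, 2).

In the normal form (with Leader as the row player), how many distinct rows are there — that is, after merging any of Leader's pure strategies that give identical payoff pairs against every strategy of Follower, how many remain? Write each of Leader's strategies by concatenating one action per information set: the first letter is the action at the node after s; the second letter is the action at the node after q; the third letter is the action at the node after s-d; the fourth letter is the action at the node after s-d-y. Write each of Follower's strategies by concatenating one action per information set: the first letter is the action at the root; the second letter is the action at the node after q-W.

Leader has 16 pure strategies: aWyM, aWyL, aWzM, aWzL, aSyM, aSyL, aSzM, aSzL, dWyM, dWyL, dWzM, dWzL, dSyM, dSyL, dSzM, dSzL. Columns: st, sr, sp, qt, qr, qp.
{aWyM, aWyL, aWzM, aWzL} → row (4,8) (4,8) (4,8) (8,1) (4,2) (4,4)
{aSyM, aSyL, aSzM, aSzL} → row (4,8) (4,8) (4,8) (7,2) (7,2) (7,2)
{dWyM} → row (8,6) (8,6) (8,6) (8,1) (4,2) (4,4)
{dWyL} → row (5,2) (5,2) (5,2) (8,1) (4,2) (4,4)
{dWzM, dWzL} → row (4,0) (4,0) (4,0) (8,1) (4,2) (4,4)
{dSyM} → row (8,6) (8,6) (8,6) (7,2) (7,2) (7,2)
{dSyL} → row (5,2) (5,2) (5,2) (7,2) (7,2) (7,2)
{dSzM, dSzL} → row (4,0) (4,0) (4,0) (7,2) (7,2) (7,2)
That's 8 distinct rows out of 16 strategies.

8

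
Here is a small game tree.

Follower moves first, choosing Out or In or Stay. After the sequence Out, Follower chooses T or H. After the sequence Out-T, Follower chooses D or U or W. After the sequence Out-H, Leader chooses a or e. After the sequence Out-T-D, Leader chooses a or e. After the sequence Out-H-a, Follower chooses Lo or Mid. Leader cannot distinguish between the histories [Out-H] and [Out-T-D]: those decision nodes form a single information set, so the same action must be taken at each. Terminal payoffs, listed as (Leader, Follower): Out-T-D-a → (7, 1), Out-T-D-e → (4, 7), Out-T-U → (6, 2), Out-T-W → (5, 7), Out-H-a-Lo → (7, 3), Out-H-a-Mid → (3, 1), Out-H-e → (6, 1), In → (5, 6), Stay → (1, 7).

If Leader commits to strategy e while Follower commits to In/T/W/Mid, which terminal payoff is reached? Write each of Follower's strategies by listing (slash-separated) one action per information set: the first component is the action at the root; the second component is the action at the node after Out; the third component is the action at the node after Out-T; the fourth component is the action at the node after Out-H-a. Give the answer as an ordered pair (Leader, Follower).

Trace the play path from the root:
  Follower plays In
→ terminal payoff (5, 6).
(Leader's choice at the information set {Out-H, Out-T-D} is never reached on this path, so it doesn't affect the outcome.)

(5, 6)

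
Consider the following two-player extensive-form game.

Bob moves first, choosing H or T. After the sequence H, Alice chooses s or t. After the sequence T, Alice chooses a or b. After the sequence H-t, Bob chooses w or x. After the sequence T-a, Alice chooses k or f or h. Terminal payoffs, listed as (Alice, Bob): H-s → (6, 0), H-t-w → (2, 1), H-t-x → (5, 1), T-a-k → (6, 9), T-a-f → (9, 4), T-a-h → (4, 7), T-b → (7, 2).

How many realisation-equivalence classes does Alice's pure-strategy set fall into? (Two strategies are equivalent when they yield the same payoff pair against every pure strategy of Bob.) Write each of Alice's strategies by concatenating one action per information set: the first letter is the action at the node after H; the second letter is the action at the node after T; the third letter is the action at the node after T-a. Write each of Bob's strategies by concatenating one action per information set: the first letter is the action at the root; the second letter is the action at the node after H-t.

8

Alice has 12 pure strategies: sak, saf, sah, sbk, sbf, sbh, tak, taf, tah, tbk, tbf, tbh. Columns: Hw, Hx, Tw, Tx.
{sak} → row (6,0) (6,0) (6,9) (6,9)
{saf} → row (6,0) (6,0) (9,4) (9,4)
{sah} → row (6,0) (6,0) (4,7) (4,7)
{sbk, sbf, sbh} → row (6,0) (6,0) (7,2) (7,2)
{tak} → row (2,1) (5,1) (6,9) (6,9)
{taf} → row (2,1) (5,1) (9,4) (9,4)
{tah} → row (2,1) (5,1) (4,7) (4,7)
{tbk, tbf, tbh} → row (2,1) (5,1) (7,2) (7,2)
That's 8 distinct rows out of 12 strategies.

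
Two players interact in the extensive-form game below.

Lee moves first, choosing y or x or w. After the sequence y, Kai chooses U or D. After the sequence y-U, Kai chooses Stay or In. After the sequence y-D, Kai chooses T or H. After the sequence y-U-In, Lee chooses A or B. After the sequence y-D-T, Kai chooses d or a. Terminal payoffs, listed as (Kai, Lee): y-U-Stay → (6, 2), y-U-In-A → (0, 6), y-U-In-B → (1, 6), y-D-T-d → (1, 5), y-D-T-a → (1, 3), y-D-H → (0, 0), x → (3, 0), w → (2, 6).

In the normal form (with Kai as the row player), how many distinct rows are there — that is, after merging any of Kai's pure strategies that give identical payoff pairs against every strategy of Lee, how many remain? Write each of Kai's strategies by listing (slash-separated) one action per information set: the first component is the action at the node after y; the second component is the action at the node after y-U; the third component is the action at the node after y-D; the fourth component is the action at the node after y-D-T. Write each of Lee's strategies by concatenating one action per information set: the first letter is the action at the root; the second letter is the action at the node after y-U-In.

Kai has 16 pure strategies: U/Stay/T/d, U/Stay/T/a, U/Stay/H/d, U/Stay/H/a, U/In/T/d, U/In/T/a, U/In/H/d, U/In/H/a, D/Stay/T/d, D/Stay/T/a, D/Stay/H/d, D/Stay/H/a, D/In/T/d, D/In/T/a, D/In/H/d, D/In/H/a. Columns: yA, yB, xA, xB, wA, wB.
{U/Stay/T/d, U/Stay/T/a, U/Stay/H/d, U/Stay/H/a} → row (6,2) (6,2) (3,0) (3,0) (2,6) (2,6)
{U/In/T/d, U/In/T/a, U/In/H/d, U/In/H/a} → row (0,6) (1,6) (3,0) (3,0) (2,6) (2,6)
{D/Stay/T/d, D/In/T/d} → row (1,5) (1,5) (3,0) (3,0) (2,6) (2,6)
{D/Stay/T/a, D/In/T/a} → row (1,3) (1,3) (3,0) (3,0) (2,6) (2,6)
{D/Stay/H/d, D/Stay/H/a, D/In/H/d, D/In/H/a} → row (0,0) (0,0) (3,0) (3,0) (2,6) (2,6)
That's 5 distinct rows out of 16 strategies.

5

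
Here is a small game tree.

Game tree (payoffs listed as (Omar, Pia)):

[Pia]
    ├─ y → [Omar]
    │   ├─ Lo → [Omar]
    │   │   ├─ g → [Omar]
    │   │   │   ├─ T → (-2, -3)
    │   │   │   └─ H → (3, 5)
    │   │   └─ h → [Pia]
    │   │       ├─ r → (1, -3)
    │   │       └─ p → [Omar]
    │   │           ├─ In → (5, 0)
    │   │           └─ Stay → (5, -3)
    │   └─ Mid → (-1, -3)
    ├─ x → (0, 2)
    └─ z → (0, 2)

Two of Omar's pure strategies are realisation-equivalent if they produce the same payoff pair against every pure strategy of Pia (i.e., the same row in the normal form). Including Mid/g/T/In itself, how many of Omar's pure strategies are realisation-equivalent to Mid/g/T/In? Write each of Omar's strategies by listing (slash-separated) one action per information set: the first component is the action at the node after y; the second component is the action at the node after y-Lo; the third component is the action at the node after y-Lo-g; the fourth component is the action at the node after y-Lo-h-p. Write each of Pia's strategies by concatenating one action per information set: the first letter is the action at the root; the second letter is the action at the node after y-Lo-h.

8

Row for Mid/g/T/In (columns yr, yp, xr, xp, zr, zp): (-1,-3) (-1,-3) (0,2) (0,2) (0,2) (0,2).
Under Mid/g/T/In, Omar's choice at the node after y-Lo and at the node after y-Lo-g and at the node after y-Lo-h-p can never be reached regardless of what Pia does, so varying those choices leaves every outcome unchanged.
Holding the reachable choices fixed and varying the unreachable ones freely already gives 2 × 2 × 2 = 8 equivalent strategies.
No other strategy reproduces this row, so those 8 are the full class: Mid/g/T/In, Mid/g/T/Stay, Mid/g/H/In, Mid/g/H/Stay, Mid/h/T/In, Mid/h/T/Stay, Mid/h/H/In, Mid/h/H/Stay.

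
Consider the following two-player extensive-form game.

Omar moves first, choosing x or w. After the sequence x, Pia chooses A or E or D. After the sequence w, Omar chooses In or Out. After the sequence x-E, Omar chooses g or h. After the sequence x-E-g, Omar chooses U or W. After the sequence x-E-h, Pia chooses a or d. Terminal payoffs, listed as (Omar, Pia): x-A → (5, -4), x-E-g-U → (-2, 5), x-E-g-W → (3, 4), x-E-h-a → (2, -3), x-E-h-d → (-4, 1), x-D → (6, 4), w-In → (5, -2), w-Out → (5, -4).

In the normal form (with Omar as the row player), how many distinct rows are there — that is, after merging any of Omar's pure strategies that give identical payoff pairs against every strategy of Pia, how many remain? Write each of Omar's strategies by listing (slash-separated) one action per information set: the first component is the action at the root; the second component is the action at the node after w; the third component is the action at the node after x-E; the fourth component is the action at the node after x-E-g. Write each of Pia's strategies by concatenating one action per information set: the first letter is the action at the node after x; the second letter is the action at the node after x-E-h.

5

Omar has 16 pure strategies: x/In/g/U, x/In/g/W, x/In/h/U, x/In/h/W, x/Out/g/U, x/Out/g/W, x/Out/h/U, x/Out/h/W, w/In/g/U, w/In/g/W, w/In/h/U, w/In/h/W, w/Out/g/U, w/Out/g/W, w/Out/h/U, w/Out/h/W. Columns: Aa, Ad, Ea, Ed, Da, Dd.
{x/In/g/U, x/Out/g/U} → row (5,-4) (5,-4) (-2,5) (-2,5) (6,4) (6,4)
{x/In/g/W, x/Out/g/W} → row (5,-4) (5,-4) (3,4) (3,4) (6,4) (6,4)
{x/In/h/U, x/In/h/W, x/Out/h/U, x/Out/h/W} → row (5,-4) (5,-4) (2,-3) (-4,1) (6,4) (6,4)
{w/In/g/U, w/In/g/W, w/In/h/U, w/In/h/W} → row (5,-2) (5,-2) (5,-2) (5,-2) (5,-2) (5,-2)
{w/Out/g/U, w/Out/g/W, w/Out/h/U, w/Out/h/W} → row (5,-4) (5,-4) (5,-4) (5,-4) (5,-4) (5,-4)
That's 5 distinct rows out of 16 strategies.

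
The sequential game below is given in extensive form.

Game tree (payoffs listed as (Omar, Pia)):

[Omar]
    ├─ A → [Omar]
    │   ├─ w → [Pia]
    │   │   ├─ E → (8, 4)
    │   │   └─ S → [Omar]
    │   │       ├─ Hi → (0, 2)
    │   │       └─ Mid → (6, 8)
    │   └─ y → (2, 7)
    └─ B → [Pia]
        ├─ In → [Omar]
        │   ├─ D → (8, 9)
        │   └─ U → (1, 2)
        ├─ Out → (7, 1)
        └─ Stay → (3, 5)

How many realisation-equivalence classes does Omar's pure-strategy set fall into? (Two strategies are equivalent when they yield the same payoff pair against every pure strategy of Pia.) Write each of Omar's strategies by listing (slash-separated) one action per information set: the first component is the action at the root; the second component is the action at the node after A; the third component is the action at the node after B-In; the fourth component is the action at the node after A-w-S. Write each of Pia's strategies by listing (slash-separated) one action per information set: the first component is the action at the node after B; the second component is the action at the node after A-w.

Omar has 16 pure strategies: A/w/D/Hi, A/w/D/Mid, A/w/U/Hi, A/w/U/Mid, A/y/D/Hi, A/y/D/Mid, A/y/U/Hi, A/y/U/Mid, B/w/D/Hi, B/w/D/Mid, B/w/U/Hi, B/w/U/Mid, B/y/D/Hi, B/y/D/Mid, B/y/U/Hi, B/y/U/Mid. Columns: In/E, In/S, Out/E, Out/S, Stay/E, Stay/S.
{A/w/D/Hi, A/w/U/Hi} → row (8,4) (0,2) (8,4) (0,2) (8,4) (0,2)
{A/w/D/Mid, A/w/U/Mid} → row (8,4) (6,8) (8,4) (6,8) (8,4) (6,8)
{A/y/D/Hi, A/y/D/Mid, A/y/U/Hi, A/y/U/Mid} → row (2,7) (2,7) (2,7) (2,7) (2,7) (2,7)
{B/w/D/Hi, B/w/D/Mid, B/y/D/Hi, B/y/D/Mid} → row (8,9) (8,9) (7,1) (7,1) (3,5) (3,5)
{B/w/U/Hi, B/w/U/Mid, B/y/U/Hi, B/y/U/Mid} → row (1,2) (1,2) (7,1) (7,1) (3,5) (3,5)
That's 5 distinct rows out of 16 strategies.

5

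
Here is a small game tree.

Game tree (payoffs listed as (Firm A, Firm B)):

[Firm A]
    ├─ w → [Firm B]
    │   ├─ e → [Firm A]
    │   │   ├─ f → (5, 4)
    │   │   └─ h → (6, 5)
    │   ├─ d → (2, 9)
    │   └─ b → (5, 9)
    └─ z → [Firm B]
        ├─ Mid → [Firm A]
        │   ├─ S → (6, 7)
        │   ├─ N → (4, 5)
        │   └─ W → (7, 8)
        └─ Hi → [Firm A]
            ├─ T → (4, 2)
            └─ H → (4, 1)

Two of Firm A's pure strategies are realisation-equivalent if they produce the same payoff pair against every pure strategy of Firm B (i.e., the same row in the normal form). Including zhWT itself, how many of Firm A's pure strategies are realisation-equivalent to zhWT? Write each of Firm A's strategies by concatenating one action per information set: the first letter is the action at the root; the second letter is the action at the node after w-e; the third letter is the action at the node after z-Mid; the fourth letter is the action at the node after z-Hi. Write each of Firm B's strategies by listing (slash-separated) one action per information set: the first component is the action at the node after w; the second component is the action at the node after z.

Row for zhWT (columns e/Mid, e/Hi, d/Mid, d/Hi, b/Mid, b/Hi): (7,8) (4,2) (7,8) (4,2) (7,8) (4,2).
Under zhWT, Firm A's choice at the node after w-e can never be reached regardless of what Firm B does, so varying those choices leaves every outcome unchanged.
Holding the reachable choices fixed and varying the unreachable one freely already gives 2 equivalent strategies.
No other strategy reproduces this row, so those 2 are the full class: zfWT, zhWT.

2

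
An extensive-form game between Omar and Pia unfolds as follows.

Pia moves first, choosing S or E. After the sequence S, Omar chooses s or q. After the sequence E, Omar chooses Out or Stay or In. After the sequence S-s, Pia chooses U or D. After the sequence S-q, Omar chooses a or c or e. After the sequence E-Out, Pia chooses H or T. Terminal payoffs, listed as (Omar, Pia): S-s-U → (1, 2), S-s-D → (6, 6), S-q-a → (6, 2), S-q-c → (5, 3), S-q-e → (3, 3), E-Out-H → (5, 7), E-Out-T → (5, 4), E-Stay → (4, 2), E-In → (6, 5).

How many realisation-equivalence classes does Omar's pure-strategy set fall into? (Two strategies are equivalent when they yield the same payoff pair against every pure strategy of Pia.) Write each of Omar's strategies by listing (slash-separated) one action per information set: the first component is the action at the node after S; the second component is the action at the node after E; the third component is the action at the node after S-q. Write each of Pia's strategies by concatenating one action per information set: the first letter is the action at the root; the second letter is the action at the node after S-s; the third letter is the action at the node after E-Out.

12

Omar has 18 pure strategies: s/Out/a, s/Out/c, s/Out/e, s/Stay/a, s/Stay/c, s/Stay/e, s/In/a, s/In/c, s/In/e, q/Out/a, q/Out/c, q/Out/e, q/Stay/a, q/Stay/c, q/Stay/e, q/In/a, q/In/c, q/In/e. Columns: SUH, SUT, SDH, SDT, EUH, EUT, EDH, EDT.
{s/Out/a, s/Out/c, s/Out/e} → row (1,2) (1,2) (6,6) (6,6) (5,7) (5,4) (5,7) (5,4)
{s/Stay/a, s/Stay/c, s/Stay/e} → row (1,2) (1,2) (6,6) (6,6) (4,2) (4,2) (4,2) (4,2)
{s/In/a, s/In/c, s/In/e} → row (1,2) (1,2) (6,6) (6,6) (6,5) (6,5) (6,5) (6,5)
{q/Out/a} → row (6,2) (6,2) (6,2) (6,2) (5,7) (5,4) (5,7) (5,4)
{q/Out/c} → row (5,3) (5,3) (5,3) (5,3) (5,7) (5,4) (5,7) (5,4)
{q/Out/e} → row (3,3) (3,3) (3,3) (3,3) (5,7) (5,4) (5,7) (5,4)
{q/Stay/a} → row (6,2) (6,2) (6,2) (6,2) (4,2) (4,2) (4,2) (4,2)
{q/Stay/c} → row (5,3) (5,3) (5,3) (5,3) (4,2) (4,2) (4,2) (4,2)
{q/Stay/e} → row (3,3) (3,3) (3,3) (3,3) (4,2) (4,2) (4,2) (4,2)
{q/In/a} → row (6,2) (6,2) (6,2) (6,2) (6,5) (6,5) (6,5) (6,5)
{q/In/c} → row (5,3) (5,3) (5,3) (5,3) (6,5) (6,5) (6,5) (6,5)
{q/In/e} → row (3,3) (3,3) (3,3) (3,3) (6,5) (6,5) (6,5) (6,5)
That's 12 distinct rows out of 18 strategies.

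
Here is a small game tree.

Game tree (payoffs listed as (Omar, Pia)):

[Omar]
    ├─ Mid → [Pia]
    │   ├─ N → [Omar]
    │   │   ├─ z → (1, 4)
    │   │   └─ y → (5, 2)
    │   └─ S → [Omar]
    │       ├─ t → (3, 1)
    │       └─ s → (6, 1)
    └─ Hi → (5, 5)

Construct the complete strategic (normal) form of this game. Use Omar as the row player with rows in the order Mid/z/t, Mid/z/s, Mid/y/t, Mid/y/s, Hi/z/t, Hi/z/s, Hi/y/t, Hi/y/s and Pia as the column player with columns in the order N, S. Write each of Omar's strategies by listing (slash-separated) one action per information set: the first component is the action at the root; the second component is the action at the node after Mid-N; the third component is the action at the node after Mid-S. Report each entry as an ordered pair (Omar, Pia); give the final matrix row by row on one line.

Mid/z/t: (1,4) (3,1) | Mid/z/s: (1,4) (6,1) | Mid/y/t: (5,2) (3,1) | Mid/y/s: (5,2) (6,1) | Hi/z/t: (5,5) (5,5) | Hi/z/s: (5,5) (5,5) | Hi/y/t: (5,5) (5,5) | Hi/y/s: (5,5) (5,5)

               N        S
Mid/z/t    (1,4)    (3,1)
Mid/z/s    (1,4)    (6,1)
Mid/y/t    (5,2)    (3,1)
Mid/y/s    (5,2)    (6,1)
 Hi/z/t    (5,5)    (5,5)
 Hi/z/s    (5,5)    (5,5)
 Hi/y/t    (5,5)    (5,5)
 Hi/y/s    (5,5)    (5,5)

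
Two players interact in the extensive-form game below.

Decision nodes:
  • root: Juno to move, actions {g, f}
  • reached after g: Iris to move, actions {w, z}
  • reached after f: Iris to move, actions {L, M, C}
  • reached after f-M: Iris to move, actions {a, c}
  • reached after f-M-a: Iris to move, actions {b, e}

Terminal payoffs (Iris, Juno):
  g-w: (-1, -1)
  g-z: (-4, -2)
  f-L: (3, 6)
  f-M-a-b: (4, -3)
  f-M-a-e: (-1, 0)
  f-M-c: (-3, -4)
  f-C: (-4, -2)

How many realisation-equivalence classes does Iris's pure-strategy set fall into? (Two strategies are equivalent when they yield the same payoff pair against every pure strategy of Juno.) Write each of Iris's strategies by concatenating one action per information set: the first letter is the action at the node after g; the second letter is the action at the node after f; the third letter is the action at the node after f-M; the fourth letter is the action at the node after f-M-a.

Iris has 24 pure strategies: wLab, wLae, wLcb, wLce, wMab, wMae, wMcb, wMce, wCab, wCae, wCcb, wCce, zLab, zLae, zLcb, zLce, zMab, zMae, zMcb, zMce, zCab, zCae, zCcb, zCce. Columns: g, f.
{wLab, wLae, wLcb, wLce} → row (-1,-1) (3,6)
{wMab} → row (-1,-1) (4,-3)
{wMae} → row (-1,-1) (-1,0)
{wMcb, wMce} → row (-1,-1) (-3,-4)
{wCab, wCae, wCcb, wCce} → row (-1,-1) (-4,-2)
{zLab, zLae, zLcb, zLce} → row (-4,-2) (3,6)
{zMab} → row (-4,-2) (4,-3)
{zMae} → row (-4,-2) (-1,0)
{zMcb, zMce} → row (-4,-2) (-3,-4)
{zCab, zCae, zCcb, zCce} → row (-4,-2) (-4,-2)
That's 10 distinct rows out of 24 strategies.

10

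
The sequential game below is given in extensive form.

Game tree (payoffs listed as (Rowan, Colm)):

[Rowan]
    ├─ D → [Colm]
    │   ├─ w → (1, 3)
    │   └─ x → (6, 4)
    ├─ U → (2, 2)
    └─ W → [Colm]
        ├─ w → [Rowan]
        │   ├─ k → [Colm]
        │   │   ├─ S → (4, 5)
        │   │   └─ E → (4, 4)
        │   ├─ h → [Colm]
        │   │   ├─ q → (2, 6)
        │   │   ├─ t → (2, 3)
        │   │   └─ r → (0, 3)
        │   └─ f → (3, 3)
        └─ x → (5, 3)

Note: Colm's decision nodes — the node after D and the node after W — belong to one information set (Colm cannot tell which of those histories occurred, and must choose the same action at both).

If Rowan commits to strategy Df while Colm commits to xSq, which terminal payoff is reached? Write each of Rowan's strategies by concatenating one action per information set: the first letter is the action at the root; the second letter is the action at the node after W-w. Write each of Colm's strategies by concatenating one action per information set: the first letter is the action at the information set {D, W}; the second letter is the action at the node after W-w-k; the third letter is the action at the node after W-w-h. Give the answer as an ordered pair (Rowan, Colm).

(6, 4)

Trace the play path from the root:
  Rowan plays D
  Colm plays x at [D]
→ terminal payoff (6, 4).
(Rowan's choice at the node after W-w is never reached on this path, so it doesn't affect the outcome.)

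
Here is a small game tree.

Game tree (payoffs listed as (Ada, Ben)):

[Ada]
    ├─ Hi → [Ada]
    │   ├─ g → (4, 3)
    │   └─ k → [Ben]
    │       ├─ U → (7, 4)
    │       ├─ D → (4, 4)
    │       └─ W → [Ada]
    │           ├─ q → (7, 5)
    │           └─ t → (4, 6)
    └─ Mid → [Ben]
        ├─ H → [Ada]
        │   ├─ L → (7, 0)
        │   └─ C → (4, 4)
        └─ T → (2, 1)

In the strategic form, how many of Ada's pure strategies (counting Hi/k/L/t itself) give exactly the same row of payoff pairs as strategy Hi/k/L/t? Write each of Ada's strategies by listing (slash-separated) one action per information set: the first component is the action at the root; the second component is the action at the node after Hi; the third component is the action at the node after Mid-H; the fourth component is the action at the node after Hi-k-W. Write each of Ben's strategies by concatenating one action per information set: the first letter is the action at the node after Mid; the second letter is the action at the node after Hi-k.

Row for Hi/k/L/t (columns HU, HD, HW, TU, TD, TW): (7,4) (4,4) (4,6) (7,4) (4,4) (4,6).
Under Hi/k/L/t, Ada's choice at the node after Mid-H can never be reached regardless of what Ben does, so varying those choices leaves every outcome unchanged.
Holding the reachable choices fixed and varying the unreachable one freely already gives 2 equivalent strategies.
No other strategy reproduces this row, so those 2 are the full class: Hi/k/L/t, Hi/k/C/t.

2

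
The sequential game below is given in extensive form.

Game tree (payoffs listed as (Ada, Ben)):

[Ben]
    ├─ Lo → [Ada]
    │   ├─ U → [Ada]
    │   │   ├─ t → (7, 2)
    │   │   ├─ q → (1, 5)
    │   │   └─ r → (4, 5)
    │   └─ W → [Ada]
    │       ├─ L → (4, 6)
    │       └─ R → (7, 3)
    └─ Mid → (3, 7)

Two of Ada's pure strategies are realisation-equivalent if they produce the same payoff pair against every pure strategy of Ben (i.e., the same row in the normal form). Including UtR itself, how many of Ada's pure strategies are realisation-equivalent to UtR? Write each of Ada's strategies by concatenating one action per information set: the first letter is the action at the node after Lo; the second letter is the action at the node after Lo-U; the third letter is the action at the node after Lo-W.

2

Row for UtR (columns Lo, Mid): (7,2) (3,7).
Under UtR, Ada's choice at the node after Lo-W can never be reached regardless of what Ben does, so varying those choices leaves every outcome unchanged.
Holding the reachable choices fixed and varying the unreachable one freely already gives 2 equivalent strategies.
No other strategy reproduces this row, so those 2 are the full class: UtL, UtR.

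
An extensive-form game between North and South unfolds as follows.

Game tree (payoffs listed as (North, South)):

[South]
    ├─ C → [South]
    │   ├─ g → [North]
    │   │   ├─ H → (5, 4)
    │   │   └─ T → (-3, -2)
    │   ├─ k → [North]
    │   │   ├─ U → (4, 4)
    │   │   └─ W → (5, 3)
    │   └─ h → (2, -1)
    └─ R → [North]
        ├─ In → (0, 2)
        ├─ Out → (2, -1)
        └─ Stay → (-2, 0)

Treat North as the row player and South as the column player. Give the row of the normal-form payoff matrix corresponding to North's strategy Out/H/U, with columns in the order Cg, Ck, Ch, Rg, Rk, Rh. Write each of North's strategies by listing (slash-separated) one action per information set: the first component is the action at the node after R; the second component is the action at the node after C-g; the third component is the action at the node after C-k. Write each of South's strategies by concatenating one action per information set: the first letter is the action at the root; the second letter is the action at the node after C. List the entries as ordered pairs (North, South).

vs Cg: South plays C → South plays g at [C] → North plays H at [C-g] → (5, 4)
vs Ck: South plays C → South plays k at [C] → North plays U at [C-k] → (4, 4)
vs Ch: South plays C → South plays h at [C] → (2, -1)
vs Rg: South plays R → North plays Out at [R] → (2, -1)
vs Rk: South plays R → North plays Out at [R] → (2, -1)
vs Rh: South plays R → North plays Out at [R] → (2, -1)

(5,4) (4,4) (2,-1) (2,-1) (2,-1) (2,-1)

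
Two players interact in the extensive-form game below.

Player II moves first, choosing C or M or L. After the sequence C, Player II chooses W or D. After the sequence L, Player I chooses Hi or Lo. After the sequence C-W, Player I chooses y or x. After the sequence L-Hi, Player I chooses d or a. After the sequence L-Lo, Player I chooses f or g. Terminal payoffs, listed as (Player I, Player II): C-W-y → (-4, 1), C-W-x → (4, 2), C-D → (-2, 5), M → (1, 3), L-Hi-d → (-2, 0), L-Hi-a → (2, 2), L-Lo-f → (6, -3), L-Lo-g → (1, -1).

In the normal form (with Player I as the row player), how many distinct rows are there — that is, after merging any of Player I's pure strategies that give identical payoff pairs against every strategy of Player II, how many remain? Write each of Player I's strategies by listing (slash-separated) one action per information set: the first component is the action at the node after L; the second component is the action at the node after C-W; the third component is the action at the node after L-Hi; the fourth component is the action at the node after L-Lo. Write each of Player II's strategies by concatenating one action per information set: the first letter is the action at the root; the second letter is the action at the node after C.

8

Player I has 16 pure strategies: Hi/y/d/f, Hi/y/d/g, Hi/y/a/f, Hi/y/a/g, Hi/x/d/f, Hi/x/d/g, Hi/x/a/f, Hi/x/a/g, Lo/y/d/f, Lo/y/d/g, Lo/y/a/f, Lo/y/a/g, Lo/x/d/f, Lo/x/d/g, Lo/x/a/f, Lo/x/a/g. Columns: CW, CD, MW, MD, LW, LD.
{Hi/y/d/f, Hi/y/d/g} → row (-4,1) (-2,5) (1,3) (1,3) (-2,0) (-2,0)
{Hi/y/a/f, Hi/y/a/g} → row (-4,1) (-2,5) (1,3) (1,3) (2,2) (2,2)
{Hi/x/d/f, Hi/x/d/g} → row (4,2) (-2,5) (1,3) (1,3) (-2,0) (-2,0)
{Hi/x/a/f, Hi/x/a/g} → row (4,2) (-2,5) (1,3) (1,3) (2,2) (2,2)
{Lo/y/d/f, Lo/y/a/f} → row (-4,1) (-2,5) (1,3) (1,3) (6,-3) (6,-3)
{Lo/y/d/g, Lo/y/a/g} → row (-4,1) (-2,5) (1,3) (1,3) (1,-1) (1,-1)
{Lo/x/d/f, Lo/x/a/f} → row (4,2) (-2,5) (1,3) (1,3) (6,-3) (6,-3)
{Lo/x/d/g, Lo/x/a/g} → row (4,2) (-2,5) (1,3) (1,3) (1,-1) (1,-1)
That's 8 distinct rows out of 16 strategies.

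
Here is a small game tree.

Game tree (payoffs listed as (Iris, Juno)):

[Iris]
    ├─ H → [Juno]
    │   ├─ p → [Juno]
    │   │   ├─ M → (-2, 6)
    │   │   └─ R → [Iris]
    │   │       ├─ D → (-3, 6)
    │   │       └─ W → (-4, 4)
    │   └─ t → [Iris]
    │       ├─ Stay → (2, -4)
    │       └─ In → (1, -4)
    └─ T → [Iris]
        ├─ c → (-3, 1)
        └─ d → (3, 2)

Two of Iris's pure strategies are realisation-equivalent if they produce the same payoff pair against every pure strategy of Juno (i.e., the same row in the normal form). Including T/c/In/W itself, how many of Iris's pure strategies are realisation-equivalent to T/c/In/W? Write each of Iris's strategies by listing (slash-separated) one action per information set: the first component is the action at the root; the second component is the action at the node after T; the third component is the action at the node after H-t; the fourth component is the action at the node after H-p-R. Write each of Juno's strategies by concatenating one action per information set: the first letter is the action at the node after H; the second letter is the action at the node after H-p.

4

Row for T/c/In/W (columns pM, pR, tM, tR): (-3,1) (-3,1) (-3,1) (-3,1).
Under T/c/In/W, Iris's choice at the node after H-t and at the node after H-p-R can never be reached regardless of what Juno does, so varying those choices leaves every outcome unchanged.
Holding the reachable choices fixed and varying the unreachable ones freely already gives 2 × 2 = 4 equivalent strategies.
No other strategy reproduces this row, so those 4 are the full class: T/c/Stay/D, T/c/Stay/W, T/c/In/D, T/c/In/W.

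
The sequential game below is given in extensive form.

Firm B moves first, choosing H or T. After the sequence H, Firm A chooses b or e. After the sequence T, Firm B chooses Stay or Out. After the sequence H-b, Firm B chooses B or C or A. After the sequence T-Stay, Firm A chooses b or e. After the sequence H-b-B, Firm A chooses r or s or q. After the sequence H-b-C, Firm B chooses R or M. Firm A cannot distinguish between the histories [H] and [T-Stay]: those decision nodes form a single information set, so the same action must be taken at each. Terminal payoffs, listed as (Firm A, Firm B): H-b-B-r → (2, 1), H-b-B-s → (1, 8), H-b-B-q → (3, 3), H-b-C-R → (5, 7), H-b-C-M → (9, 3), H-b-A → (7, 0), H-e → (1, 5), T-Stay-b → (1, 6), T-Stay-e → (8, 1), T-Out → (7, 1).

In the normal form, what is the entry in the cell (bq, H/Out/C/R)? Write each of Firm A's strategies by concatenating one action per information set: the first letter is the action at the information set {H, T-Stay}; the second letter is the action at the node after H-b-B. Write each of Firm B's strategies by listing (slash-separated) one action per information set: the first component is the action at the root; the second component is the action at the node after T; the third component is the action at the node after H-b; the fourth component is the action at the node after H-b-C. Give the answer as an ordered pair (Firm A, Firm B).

(5, 7)

Trace the play path from the root:
  Firm B plays H
  Firm A plays b at [H]
  Firm B plays C at [H-b]
  Firm B plays R at [H-b-C]
→ terminal payoff (5, 7).
(Firm A's choice at the node after H-b-B is never reached on this path, so it doesn't affect the outcome.)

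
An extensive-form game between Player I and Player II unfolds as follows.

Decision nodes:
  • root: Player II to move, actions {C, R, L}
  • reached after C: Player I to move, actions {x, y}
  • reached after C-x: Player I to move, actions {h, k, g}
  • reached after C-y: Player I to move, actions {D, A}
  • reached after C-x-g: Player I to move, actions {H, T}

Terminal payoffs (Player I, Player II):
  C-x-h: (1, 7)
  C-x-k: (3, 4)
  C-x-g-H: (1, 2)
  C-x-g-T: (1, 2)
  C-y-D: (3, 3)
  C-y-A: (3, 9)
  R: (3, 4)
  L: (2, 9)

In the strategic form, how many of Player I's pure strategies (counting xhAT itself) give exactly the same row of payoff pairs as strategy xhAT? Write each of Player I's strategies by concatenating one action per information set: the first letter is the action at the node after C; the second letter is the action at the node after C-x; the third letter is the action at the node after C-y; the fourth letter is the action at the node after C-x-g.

Row for xhAT (columns C, R, L): (1,7) (3,4) (2,9).
Under xhAT, Player I's choice at the node after C-y and at the node after C-x-g can never be reached regardless of what Player II does, so varying those choices leaves every outcome unchanged.
Holding the reachable choices fixed and varying the unreachable ones freely already gives 2 × 2 = 4 equivalent strategies.
No other strategy reproduces this row, so those 4 are the full class: xhDH, xhDT, xhAH, xhAT.

4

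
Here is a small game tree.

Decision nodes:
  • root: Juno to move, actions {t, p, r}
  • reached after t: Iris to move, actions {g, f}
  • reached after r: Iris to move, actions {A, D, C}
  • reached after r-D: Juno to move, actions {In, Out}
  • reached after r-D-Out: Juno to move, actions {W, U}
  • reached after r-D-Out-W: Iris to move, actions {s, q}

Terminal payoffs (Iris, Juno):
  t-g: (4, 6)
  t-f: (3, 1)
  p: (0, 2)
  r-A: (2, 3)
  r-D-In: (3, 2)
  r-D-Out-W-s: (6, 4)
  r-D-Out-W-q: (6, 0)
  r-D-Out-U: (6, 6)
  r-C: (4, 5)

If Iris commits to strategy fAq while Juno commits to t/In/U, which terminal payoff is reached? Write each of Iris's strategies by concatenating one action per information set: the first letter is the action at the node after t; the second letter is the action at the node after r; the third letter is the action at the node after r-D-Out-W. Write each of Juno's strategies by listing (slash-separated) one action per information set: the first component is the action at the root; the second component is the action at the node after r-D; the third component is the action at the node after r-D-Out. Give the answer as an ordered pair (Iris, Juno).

Trace the play path from the root:
  Juno plays t
  Iris plays f at [t]
→ terminal payoff (3, 1).
(Iris's choice at the node after r is never reached on this path, so it doesn't affect the outcome.)

(3, 1)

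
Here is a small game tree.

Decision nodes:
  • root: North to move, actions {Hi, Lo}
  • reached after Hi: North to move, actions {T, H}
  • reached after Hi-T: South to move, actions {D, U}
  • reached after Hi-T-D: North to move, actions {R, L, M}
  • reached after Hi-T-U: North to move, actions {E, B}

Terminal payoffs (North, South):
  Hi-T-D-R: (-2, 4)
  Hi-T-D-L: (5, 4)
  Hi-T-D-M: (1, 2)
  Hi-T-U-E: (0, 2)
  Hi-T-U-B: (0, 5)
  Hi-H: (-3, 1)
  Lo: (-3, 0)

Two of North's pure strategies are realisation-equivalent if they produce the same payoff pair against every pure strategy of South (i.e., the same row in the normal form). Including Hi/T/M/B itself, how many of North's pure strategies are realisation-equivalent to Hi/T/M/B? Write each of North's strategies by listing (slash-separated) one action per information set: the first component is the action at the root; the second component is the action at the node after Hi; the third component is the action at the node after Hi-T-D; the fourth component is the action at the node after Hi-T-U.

1

Row for Hi/T/M/B (columns D, U): (1,2) (0,5).
Every one of North's information sets is on the play path for some reply by South when North follows Hi/T/M/B.
Changing the action at any of them therefore changes at least one column, so only Hi/T/M/B itself gives this row.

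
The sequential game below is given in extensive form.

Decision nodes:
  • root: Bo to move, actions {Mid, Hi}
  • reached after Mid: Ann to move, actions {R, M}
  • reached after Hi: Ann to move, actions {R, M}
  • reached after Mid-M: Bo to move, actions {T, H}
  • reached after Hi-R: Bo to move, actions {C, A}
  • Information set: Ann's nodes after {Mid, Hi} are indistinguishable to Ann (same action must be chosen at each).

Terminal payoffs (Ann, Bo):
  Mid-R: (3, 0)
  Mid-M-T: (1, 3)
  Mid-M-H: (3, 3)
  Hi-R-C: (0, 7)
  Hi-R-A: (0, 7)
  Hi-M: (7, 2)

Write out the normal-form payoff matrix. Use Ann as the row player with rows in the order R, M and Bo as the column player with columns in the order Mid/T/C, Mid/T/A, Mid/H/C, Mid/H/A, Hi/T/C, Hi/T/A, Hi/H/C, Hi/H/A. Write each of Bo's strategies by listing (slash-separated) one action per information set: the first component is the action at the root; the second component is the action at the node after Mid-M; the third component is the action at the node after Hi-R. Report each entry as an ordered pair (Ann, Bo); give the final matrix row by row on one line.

R: (3,0) (3,0) (3,0) (3,0) (0,7) (0,7) (0,7) (0,7) | M: (1,3) (1,3) (3,3) (3,3) (7,2) (7,2) (7,2) (7,2)

Row R: Mid/T/C→(3,0), Mid/T/A→(3,0), Mid/H/C→(3,0), Mid/H/A→(3,0), Hi/T/C→(0,7), Hi/T/A→(0,7), Hi/H/C→(0,7), Hi/H/A→(0,7)
Row M: Mid/T/C→(1,3), Mid/T/A→(1,3), Mid/H/C→(3,3), Mid/H/A→(3,3), Hi/T/C→(7,2), Hi/T/A→(7,2), Hi/H/C→(7,2), Hi/H/A→(7,2)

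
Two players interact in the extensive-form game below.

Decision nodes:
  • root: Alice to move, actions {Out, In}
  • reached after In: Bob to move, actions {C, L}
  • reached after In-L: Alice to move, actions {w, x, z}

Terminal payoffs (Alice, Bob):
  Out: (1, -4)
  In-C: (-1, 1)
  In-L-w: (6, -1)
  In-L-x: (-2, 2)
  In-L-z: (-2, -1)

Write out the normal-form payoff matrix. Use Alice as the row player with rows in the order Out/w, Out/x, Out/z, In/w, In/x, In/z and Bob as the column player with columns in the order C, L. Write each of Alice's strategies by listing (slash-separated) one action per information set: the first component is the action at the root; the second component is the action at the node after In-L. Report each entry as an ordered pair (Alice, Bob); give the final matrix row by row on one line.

Out/w: (1,-4) (1,-4) | Out/x: (1,-4) (1,-4) | Out/z: (1,-4) (1,-4) | In/w: (-1,1) (6,-1) | In/x: (-1,1) (-2,2) | In/z: (-1,1) (-2,-1)

Row Out/w: C→(1,-4), L→(1,-4)
Row Out/x: C→(1,-4), L→(1,-4)
Row Out/z: C→(1,-4), L→(1,-4)
Row In/w: C→(-1,1), L→(6,-1)
Row In/x: C→(-1,1), L→(-2,2)
Row In/z: C→(-1,1), L→(-2,-1)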